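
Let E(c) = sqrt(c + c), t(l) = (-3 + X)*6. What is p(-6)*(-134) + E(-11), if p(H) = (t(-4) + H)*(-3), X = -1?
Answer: -12060 + I*sqrt(22) ≈ -12060.0 + 4.6904*I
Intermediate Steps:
t(l) = -24 (t(l) = (-3 - 1)*6 = -4*6 = -24)
p(H) = 72 - 3*H (p(H) = (-24 + H)*(-3) = 72 - 3*H)
E(c) = sqrt(2)*sqrt(c) (E(c) = sqrt(2*c) = sqrt(2)*sqrt(c))
p(-6)*(-134) + E(-11) = (72 - 3*(-6))*(-134) + sqrt(2)*sqrt(-11) = (72 + 18)*(-134) + sqrt(2)*(I*sqrt(11)) = 90*(-134) + I*sqrt(22) = -12060 + I*sqrt(22)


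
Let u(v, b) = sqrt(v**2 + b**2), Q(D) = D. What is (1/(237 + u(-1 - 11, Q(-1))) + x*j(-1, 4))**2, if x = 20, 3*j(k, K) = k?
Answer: 626941307333/14124098592 + 1119769*sqrt(145)/4708032864 ≈ 44.391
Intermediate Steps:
j(k, K) = k/3
u(v, b) = sqrt(b**2 + v**2)
(1/(237 + u(-1 - 11, Q(-1))) + x*j(-1, 4))**2 = (1/(237 + sqrt((-1)**2 + (-1 - 11)**2)) + 20*((1/3)*(-1)))**2 = (1/(237 + sqrt(1 + (-12)**2)) + 20*(-1/3))**2 = (1/(237 + sqrt(1 + 144)) - 20/3)**2 = (1/(237 + sqrt(145)) - 20/3)**2 = (-20/3 + 1/(237 + sqrt(145)))**2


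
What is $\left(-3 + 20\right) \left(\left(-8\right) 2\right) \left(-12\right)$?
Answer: $3264$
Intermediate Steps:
$\left(-3 + 20\right) \left(\left(-8\right) 2\right) \left(-12\right) = 17 \left(-16\right) \left(-12\right) = \left(-272\right) \left(-12\right) = 3264$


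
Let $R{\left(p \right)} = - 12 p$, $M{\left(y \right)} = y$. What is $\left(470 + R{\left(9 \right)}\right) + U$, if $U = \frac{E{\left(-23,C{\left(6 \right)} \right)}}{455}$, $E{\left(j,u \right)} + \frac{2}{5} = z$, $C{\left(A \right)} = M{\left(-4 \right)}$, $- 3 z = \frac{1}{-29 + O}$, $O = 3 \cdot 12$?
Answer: $\frac{17294503}{47775} \approx 362.0$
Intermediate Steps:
$O = 36$
$z = - \frac{1}{21}$ ($z = - \frac{1}{3 \left(-29 + 36\right)} = - \frac{1}{3 \cdot 7} = \left(- \frac{1}{3}\right) \frac{1}{7} = - \frac{1}{21} \approx -0.047619$)
$C{\left(A \right)} = -4$
$E{\left(j,u \right)} = - \frac{47}{105}$ ($E{\left(j,u \right)} = - \frac{2}{5} - \frac{1}{21} = - \frac{47}{105}$)
$U = - \frac{47}{47775}$ ($U = - \frac{47}{105 \cdot 455} = \left(- \frac{47}{105}\right) \frac{1}{455} = - \frac{47}{47775} \approx -0.00098378$)
$\left(470 + R{\left(9 \right)}\right) + U = \left(470 - 108\right) - \frac{47}{47775} = 362 - \frac{47}{47775} = \frac{17294503}{47775}$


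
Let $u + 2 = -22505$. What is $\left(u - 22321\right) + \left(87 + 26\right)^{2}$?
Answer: $-32059$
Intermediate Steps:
$u = -22507$ ($u = -2 - 22505 = -22507$)
$\left(u - 22321\right) + \left(87 + 26\right)^{2} = \left(-22507 - 22321\right) + \left(87 + 26\right)^{2} = \left(-22507 - 22321\right) + 113^{2} = -44828 + 12769 = -32059$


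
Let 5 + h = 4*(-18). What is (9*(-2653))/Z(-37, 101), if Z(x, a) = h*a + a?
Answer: 23877/7676 ≈ 3.1106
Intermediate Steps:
h = -77 (h = -5 + 4*(-18) = -5 - 72 = -77)
Z(x, a) = -76*a (Z(x, a) = -77*a + a = -76*a)
(9*(-2653))/Z(-37, 101) = (9*(-2653))/((-76*101)) = -23877/(-7676) = -23877*(-1/7676) = 23877/7676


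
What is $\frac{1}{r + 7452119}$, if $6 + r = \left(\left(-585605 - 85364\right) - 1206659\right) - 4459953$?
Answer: $\frac{1}{1114532} \approx 8.9724 \cdot 10^{-7}$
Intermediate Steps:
$r = -6337587$ ($r = -6 - 6337581 = -6337587$)
$\frac{1}{r + 7452119} = \frac{1}{-6337587 + 7452119} = \frac{1}{1114532}$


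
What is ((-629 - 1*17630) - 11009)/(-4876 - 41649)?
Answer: 29268/46525 ≈ 0.62908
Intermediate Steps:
((-629 - 1*17630) - 11009)/(-4876 - 41649) = ((-629 - 17630) - 11009)/(-46525) = (-18259 - 11009)*(-1/46525) = -29268*(-1/46525) = 29268/46525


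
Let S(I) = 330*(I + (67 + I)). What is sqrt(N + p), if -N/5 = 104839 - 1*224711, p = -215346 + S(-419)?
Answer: 4*sqrt(8099) ≈ 359.98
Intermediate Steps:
S(I) = 22110 + 660*I (S(I) = 330*(67 + 2*I) = 22110 + 660*I)
p = -469776 (p = -215346 + (22110 + 660*(-419)) = -215346 + (22110 - 276540) = -215346 - 254430 = -469776)
N = 599360 (N = -5*(104839 - 1*224711) = -5*(104839 - 224711) = -5*(-119872) = 599360)
sqrt(N + p) = sqrt(599360 - 469776) = sqrt(129584) = 4*sqrt(8099)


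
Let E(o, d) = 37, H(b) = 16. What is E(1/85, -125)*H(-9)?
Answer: 592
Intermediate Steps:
E(1/85, -125)*H(-9) = 37*16 = 592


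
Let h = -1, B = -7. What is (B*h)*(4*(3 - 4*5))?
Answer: -476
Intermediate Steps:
(B*h)*(4*(3 - 4*5)) = (-7*(-1))*(4*(3 - 4*5)) = 7*(4*(3 - 20)) = 7*(4*(-17)) = 7*(-68) = -476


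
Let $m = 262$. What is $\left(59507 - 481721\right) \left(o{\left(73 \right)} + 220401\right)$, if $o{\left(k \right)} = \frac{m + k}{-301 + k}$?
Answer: $- \frac{3536119163317}{38} \approx -9.3056 \cdot 10^{10}$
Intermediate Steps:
$o{\left(k \right)} = \frac{262 + k}{-301 + k}$
$\left(59507 - 481721\right) \left(o{\left(73 \right)} + 220401\right) = \left(59507 - 481721\right) \left(\frac{262 + 73}{-301 + 73} + 220401\right) = - 422214 \left(\frac{1}{-228} \cdot 335 + 220401\right) = - 422214 \left(\left(- \frac{1}{228}\right) 335 + 220401\right) = - 422214 \left(- \frac{335}{228} + 220401\right) = \left(-422214\right) \frac{50251093}{228} = - \frac{3536119163317}{38}$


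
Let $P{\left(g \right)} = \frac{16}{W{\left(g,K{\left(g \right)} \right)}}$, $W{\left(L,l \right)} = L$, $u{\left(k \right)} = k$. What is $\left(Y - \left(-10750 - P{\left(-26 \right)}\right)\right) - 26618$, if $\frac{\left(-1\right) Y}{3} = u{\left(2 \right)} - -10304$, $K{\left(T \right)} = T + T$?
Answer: $- \frac{608226}{13} \approx -46787.0$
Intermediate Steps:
$K{\left(T \right)} = 2 T$
$Y = -30918$ ($Y = - 3 \left(2 - -10304\right) = - 3 \left(2 + 10304\right) = \left(-3\right) 10306 = -30918$)
$P{\left(g \right)} = \frac{16}{g}$
$\left(Y - \left(-10750 - P{\left(-26 \right)}\right)\right) - 26618 = \left(-30918 - \left(-10750 - \frac{16}{-26}\right)\right) - 26618 = \left(-30918 - \left(-10750 - 16 \left(- \frac{1}{26}\right)\right)\right) - 26618 = \left(-30918 - \left(-10750 - - \frac{8}{13}\right)\right) - 26618 = \left(-30918 - \left(-10750 + \frac{8}{13}\right)\right) - 26618 = \left(-30918 - - \frac{139742}{13}\right) - 26618 = \left(-30918 + \frac{139742}{13}\right) - 26618 = - \frac{262192}{13} - 26618 = - \frac{608226}{13}$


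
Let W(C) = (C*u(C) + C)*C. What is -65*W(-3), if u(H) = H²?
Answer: -5850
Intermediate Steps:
W(C) = C*(C + C³) (W(C) = (C*C² + C)*C = (C³ + C)*C = (C + C³)*C = C*(C + C³))
-65*W(-3) = -65*((-3)² + (-3)⁴) = -65*(9 + 81) = -65*90 = -5850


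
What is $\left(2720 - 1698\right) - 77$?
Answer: $945$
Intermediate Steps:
$\left(2720 - 1698\right) - 77 = 1022 - 77 = 945$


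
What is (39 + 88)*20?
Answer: 2540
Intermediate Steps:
(39 + 88)*20 = 127*20 = 2540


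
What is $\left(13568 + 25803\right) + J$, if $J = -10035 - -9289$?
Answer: $38625$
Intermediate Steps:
$J = -746$ ($J = -10035 + 9289 = -746$)
$\left(13568 + 25803\right) + J = \left(13568 + 25803\right) - 746 = 39371 - 746 = 38625$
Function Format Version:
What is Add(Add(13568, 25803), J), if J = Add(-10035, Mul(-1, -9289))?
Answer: 38625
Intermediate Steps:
J = -746 (J = Add(-10035, 9289) = -746)
Add(Add(13568, 25803), J) = Add(Add(13568, 25803), -746) = Add(39371, -746) = 38625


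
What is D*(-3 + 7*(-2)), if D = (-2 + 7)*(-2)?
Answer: 170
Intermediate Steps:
D = -10 (D = 5*(-2) = -10)
D*(-3 + 7*(-2)) = -10*(-3 + 7*(-2)) = -10*(-3 - 14) = -10*(-17) = 170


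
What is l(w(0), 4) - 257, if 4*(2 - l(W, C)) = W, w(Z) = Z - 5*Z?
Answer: -255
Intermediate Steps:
w(Z) = -4*Z
l(W, C) = 2 - W/4
l(w(0), 4) - 257 = (2 - (-1)*0) - 257 = (2 - ¼*0) - 257 = (2 + 0) - 257 = 2 - 257 = -255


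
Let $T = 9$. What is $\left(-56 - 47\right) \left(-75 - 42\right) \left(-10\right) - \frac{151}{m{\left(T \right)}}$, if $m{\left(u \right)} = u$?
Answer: $- \frac{1084741}{9} \approx -1.2053 \cdot 10^{5}$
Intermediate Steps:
$\left(-56 - 47\right) \left(-75 - 42\right) \left(-10\right) - \frac{151}{m{\left(T \right)}} = \left(-56 - 47\right) \left(-75 - 42\right) \left(-10\right) - \frac{151}{9} = \left(-103\right) \left(-117\right) \left(-10\right) - \frac{151}{9} = 12051 \left(-10\right) - \frac{151}{9} = -120510 - \frac{151}{9} = - \frac{1084741}{9}$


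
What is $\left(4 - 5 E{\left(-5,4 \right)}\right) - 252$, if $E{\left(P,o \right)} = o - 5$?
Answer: $-243$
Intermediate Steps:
$E{\left(P,o \right)} = -5 + o$ ($E{\left(P,o \right)} = o - 5 = -5 + o$)
$\left(4 - 5 E{\left(-5,4 \right)}\right) - 252 = \left(4 - 5 \left(-5 + 4\right)\right) - 252 = \left(4 - -5\right) - 252 = \left(4 + 5\right) - 252 = 9 - 252 = -243$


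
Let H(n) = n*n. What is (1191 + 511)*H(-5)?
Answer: 42550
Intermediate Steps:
H(n) = n²
(1191 + 511)*H(-5) = (1191 + 511)*(-5)² = 1702*25 = 42550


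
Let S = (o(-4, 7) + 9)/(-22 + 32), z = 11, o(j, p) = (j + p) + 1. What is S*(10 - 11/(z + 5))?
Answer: 1937/160 ≈ 12.106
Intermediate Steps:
o(j, p) = 1 + j + p
S = 13/10 (S = ((1 - 4 + 7) + 9)/(-22 + 32) = (4 + 9)/10 = 13*(⅒) = 13/10 ≈ 1.3000)
S*(10 - 11/(z + 5)) = 13*(10 - 11/(11 + 5))/10 = 13*(10 - 11/16)/10 = (13/10)*(149/16) = 1937/160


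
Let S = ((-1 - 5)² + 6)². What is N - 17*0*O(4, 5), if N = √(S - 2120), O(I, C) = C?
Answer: 2*I*√89 ≈ 18.868*I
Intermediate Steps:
S = 1764 (S = ((-6)² + 6)² = (36 + 6)² = 42² = 1764)
N = 2*I*√89 (N = √(1764 - 2120) = √(-356) = 2*I*√89 ≈ 18.868*I)
N - 17*0*O(4, 5) = 2*I*√89 - 17*0*5 = 2*I*√89 - 0*5 = 2*I*√89 - 1*0 = 2*I*√89 + 0 = 2*I*√89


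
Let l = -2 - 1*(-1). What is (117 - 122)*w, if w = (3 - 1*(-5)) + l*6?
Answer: -10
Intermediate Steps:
l = -1 (l = -2 + 1 = -1)
w = 2 (w = (3 - 1*(-5)) - 1*6 = (3 + 5) - 6 = 8 - 6 = 2)
(117 - 122)*w = (117 - 122)*2 = -5*2 = -10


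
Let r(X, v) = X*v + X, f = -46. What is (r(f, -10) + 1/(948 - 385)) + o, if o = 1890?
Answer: 1297153/563 ≈ 2304.0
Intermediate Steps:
r(X, v) = X + X*v
(r(f, -10) + 1/(948 - 385)) + o = (-46*(1 - 10) + 1/(948 - 385)) + 1890 = (-46*(-9) + 1/563) + 1890 = (414 + 1/563) + 1890 = 233083/563 + 1890 = 1297153/563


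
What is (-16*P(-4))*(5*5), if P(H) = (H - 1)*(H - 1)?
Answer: -10000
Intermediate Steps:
P(H) = (-1 + H)² (P(H) = (-1 + H)*(-1 + H) = (-1 + H)²)
(-16*P(-4))*(5*5) = (-16*(-1 - 4)²)*(5*5) = -16*(-5)²*25 = -16*25*25 = -400*25 = -10000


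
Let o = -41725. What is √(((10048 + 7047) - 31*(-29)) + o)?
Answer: I*√23731 ≈ 154.05*I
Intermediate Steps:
√(((10048 + 7047) - 31*(-29)) + o) = √(((10048 + 7047) - 31*(-29)) - 41725) = √((17095 + 899) - 41725) = √(17994 - 41725) = √(-23731) = I*√23731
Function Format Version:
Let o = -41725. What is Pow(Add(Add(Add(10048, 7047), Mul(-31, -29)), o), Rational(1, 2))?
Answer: Mul(I, Pow(23731, Rational(1, 2))) ≈ Mul(154.05, I)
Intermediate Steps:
Pow(Add(Add(Add(10048, 7047), Mul(-31, -29)), o), Rational(1, 2)) = Pow(Add(Add(Add(10048, 7047), Mul(-31, -29)), -41725), Rational(1, 2)) = Pow(Add(Add(17095, 899), -41725), Rational(1, 2)) = Pow(Add(17994, -41725), Rational(1, 2)) = Pow(-23731, Rational(1, 2)) = Mul(I, Pow(23731, Rational(1, 2)))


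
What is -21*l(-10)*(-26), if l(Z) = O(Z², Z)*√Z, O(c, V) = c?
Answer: 54600*I*√10 ≈ 1.7266e+5*I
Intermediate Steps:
l(Z) = Z^(5/2) (l(Z) = Z²*√Z = Z^(5/2))
-21*l(-10)*(-26) = -2100*I*√10*(-26) = 54600*I*√10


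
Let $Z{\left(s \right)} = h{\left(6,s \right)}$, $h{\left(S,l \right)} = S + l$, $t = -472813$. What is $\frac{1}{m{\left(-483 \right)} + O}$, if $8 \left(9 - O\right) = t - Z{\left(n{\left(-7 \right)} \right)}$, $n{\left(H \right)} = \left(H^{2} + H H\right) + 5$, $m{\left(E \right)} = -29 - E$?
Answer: $\frac{4}{238313} \approx 1.6785 \cdot 10^{-5}$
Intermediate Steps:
$n{\left(H \right)} = 5 + 2 H^{2}$ ($n{\left(H \right)} = \left(H^{2} + H^{2}\right) + 5 = 2 H^{2} + 5 = 5 + 2 H^{2}$)
$Z{\left(s \right)} = 6 + s$
$O = \frac{236497}{4}$ ($O = 9 - \frac{-472813 - \left(6 + \left(5 + 2 \left(-7\right)^{2}\right)\right)}{8} = 9 - \frac{-472813 - \left(6 + \left(5 + 2 \cdot 49\right)\right)}{8} = 9 - \frac{-472813 - \left(6 + \left(5 + 98\right)\right)}{8} = 9 - \frac{-472813 - \left(6 + 103\right)}{8} = 9 - \frac{-472813 - 109}{8} = 9 - - \frac{236461}{4} = 9 + \frac{236461}{4} = \frac{236497}{4} \approx 59124.0$)
$\frac{1}{m{\left(-483 \right)} + O} = \frac{1}{\left(-29 - -483\right) + \frac{236497}{4}} = \frac{1}{\left(-29 + 483\right) + \frac{236497}{4}} = \frac{1}{454 + \frac{236497}{4}} = \frac{1}{\frac{238313}{4}} = \frac{4}{238313}$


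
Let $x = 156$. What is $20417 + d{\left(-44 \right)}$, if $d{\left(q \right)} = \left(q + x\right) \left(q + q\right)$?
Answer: $10561$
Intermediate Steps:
$d{\left(q \right)} = 2 q \left(156 + q\right)$ ($d{\left(q \right)} = \left(q + 156\right) \left(q + q\right) = \left(156 + q\right) 2 q = 2 q \left(156 + q\right)$)
$20417 + d{\left(-44 \right)} = 20417 + 2 \left(-44\right) \left(156 - 44\right) = 20417 + 2 \left(-44\right) 112 = 20417 - 9856 = 10561$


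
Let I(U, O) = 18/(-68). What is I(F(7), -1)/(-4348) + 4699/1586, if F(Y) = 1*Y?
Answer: 347338421/117230776 ≈ 2.9629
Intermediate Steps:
F(Y) = Y
I(U, O) = -9/34 (I(U, O) = 18*(-1/68) = -9/34)
I(F(7), -1)/(-4348) + 4699/1586 = -9/34/(-4348) + 4699/1586 = -9/34*(-1/4348) + 4699*(1/1586) = 9/147832 + 4699/1586 = 347338421/117230776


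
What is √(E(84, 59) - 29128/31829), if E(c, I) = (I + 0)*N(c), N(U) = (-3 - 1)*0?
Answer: 2*I*√231778778/31829 ≈ 0.95663*I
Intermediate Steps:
N(U) = 0 (N(U) = -4*0 = 0)
E(c, I) = 0 (E(c, I) = (I + 0)*0 = I*0 = 0)
√(E(84, 59) - 29128/31829) = √(0 - 29128/31829) = √(-29128/31829) = 2*I*√231778778/31829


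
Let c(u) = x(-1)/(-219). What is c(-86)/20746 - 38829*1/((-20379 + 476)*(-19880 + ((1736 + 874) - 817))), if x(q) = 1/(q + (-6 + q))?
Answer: -470319122269/4361464101927504 ≈ -0.00010784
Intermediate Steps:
x(q) = 1/(-6 + 2*q)
c(u) = 1/1752 (c(u) = (1/(2*(-3 - 1)))/(-219) = ((½)/(-4))*(-1/219) = ((½)*(-¼))*(-1/219) = -⅛*(-1/219) = 1/1752)
c(-86)/20746 - 38829*1/((-20379 + 476)*(-19880 + ((1736 + 874) - 817))) = (1/1752)/20746 - 38829*1/((-20379 + 476)*(-19880 + ((1736 + 874) - 817))) = (1/1752)*(1/20746) - 38829*(-1/(19903*(-19880 + (2610 - 817)))) = 1/36346992 - 38829*(-1/(19903*(-19880 + 1793))) = 1/36346992 - 38829/((-19903*(-18087))) = 1/36346992 - 38829/359985561 = 1/36346992 - 38829*1/359985561 = 1/36346992 - 12943/119995187 = -470319122269/4361464101927504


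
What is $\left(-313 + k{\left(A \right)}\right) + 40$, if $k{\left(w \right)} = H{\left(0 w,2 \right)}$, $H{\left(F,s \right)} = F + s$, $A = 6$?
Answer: $-271$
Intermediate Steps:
$k{\left(w \right)} = 2$ ($k{\left(w \right)} = 0 w + 2 = 0 + 2 = 2$)
$\left(-313 + k{\left(A \right)}\right) + 40 = \left(-313 + 2\right) + 40 = -311 + 40 = -271$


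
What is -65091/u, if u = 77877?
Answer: -21697/25959 ≈ -0.83582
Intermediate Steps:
-65091/u = -65091/77877 = -65091*1/77877 = -21697/25959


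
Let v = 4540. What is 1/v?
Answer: 1/4540 ≈ 0.00022026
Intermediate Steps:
1/v = 1/4540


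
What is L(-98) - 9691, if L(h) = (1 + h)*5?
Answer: -10176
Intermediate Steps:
L(h) = 5 + 5*h
L(-98) - 9691 = (5 + 5*(-98)) - 9691 = (5 - 490) - 9691 = -485 - 9691 = -10176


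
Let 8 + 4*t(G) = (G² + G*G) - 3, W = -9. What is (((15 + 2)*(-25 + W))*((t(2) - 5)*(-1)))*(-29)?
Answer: 192763/2 ≈ 96382.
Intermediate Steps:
t(G) = -11/4 + G²/2 (t(G) = -2 + ((G² + G*G) - 3)/4 = -2 + ((G² + G²) - 3)/4 = -2 + (2*G² - 3)/4 = -2 + (-3 + 2*G²)/4 = -2 + (-¾ + G²/2) = -11/4 + G²/2)
(((15 + 2)*(-25 + W))*((t(2) - 5)*(-1)))*(-29) = (((15 + 2)*(-25 - 9))*(((-11/4 + (½)*2²) - 5)*(-1)))*(-29) = ((17*(-34))*(((-11/4 + (½)*4) - 5)*(-1)))*(-29) = -578*((-11/4 + 2) - 5)*(-1)*(-29) = -578*(-¾ - 5)*(-1)*(-29) = -(-6647)*(-1)/2*(-29) = -578*23/4*(-29) = -6647/2*(-29) = 192763/2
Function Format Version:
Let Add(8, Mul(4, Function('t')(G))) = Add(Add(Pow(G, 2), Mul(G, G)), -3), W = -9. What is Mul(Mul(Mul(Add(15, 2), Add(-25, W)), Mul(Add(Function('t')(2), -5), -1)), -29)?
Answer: Rational(192763, 2) ≈ 96382.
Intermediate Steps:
Function('t')(G) = Add(Rational(-11, 4), Mul(Rational(1, 2), Pow(G, 2))) (Function('t')(G) = Add(-2, Mul(Rational(1, 4), Add(Add(Pow(G, 2), Mul(G, G)), -3))) = Add(-2, Mul(Rational(1, 4), Add(Add(Pow(G, 2), Pow(G, 2)), -3))) = Add(-2, Mul(Rational(1, 4), Add(Mul(2, Pow(G, 2)), -3))) = Add(-2, Mul(Rational(1, 4), Add(-3, Mul(2, Pow(G, 2))))) = Add(-2, Add(Rational(-3, 4), Mul(Rational(1, 2), Pow(G, 2)))) = Add(Rational(-11, 4), Mul(Rational(1, 2), Pow(G, 2))))
Mul(Mul(Mul(Add(15, 2), Add(-25, W)), Mul(Add(Function('t')(2), -5), -1)), -29) = Mul(Mul(Mul(Add(15, 2), Add(-25, -9)), Mul(Add(Add(Rational(-11, 4), Mul(Rational(1, 2), Pow(2, 2))), -5), -1)), -29) = Mul(Mul(Mul(17, -34), Mul(Add(Add(Rational(-11, 4), Mul(Rational(1, 2), 4)), -5), -1)), -29) = Mul(Mul(-578, Mul(Add(Add(Rational(-11, 4), 2), -5), -1)), -29) = Mul(Mul(-578, Mul(Add(Rational(-3, 4), -5), -1)), -29) = Mul(Mul(-578, Mul(Rational(-23, 4), -1)), -29) = Mul(Mul(-578, Rational(23, 4)), -29) = Mul(Rational(-6647, 2), -29) = Rational(192763, 2)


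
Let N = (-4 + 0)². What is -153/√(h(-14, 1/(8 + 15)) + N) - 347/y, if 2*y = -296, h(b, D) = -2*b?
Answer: 347/148 - 153*√11/22 ≈ -20.721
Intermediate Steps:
y = -148 (y = (½)*(-296) = -148)
N = 16 (N = (-4)² = 16)
-153/√(h(-14, 1/(8 + 15)) + N) - 347/y = -153/√(-2*(-14) + 16) - 347/(-148) = -153/√(28 + 16) - 347*(-1/148) = -153*√11/22 + 347/148 = 347/148 - 153*√11/22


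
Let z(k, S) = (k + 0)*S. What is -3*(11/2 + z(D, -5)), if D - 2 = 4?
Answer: 147/2 ≈ 73.500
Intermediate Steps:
D = 6 (D = 2 + 4 = 6)
z(k, S) = S*k (z(k, S) = k*S = S*k)
-3*(11/2 + z(D, -5)) = -3*(11/2 - 5*6) = -3*(11*(½) - 30) = -3*(11/2 - 30) = -3*(-49/2) = 147/2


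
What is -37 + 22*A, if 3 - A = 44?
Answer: -939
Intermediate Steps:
A = -41 (A = 3 - 1*44 = 3 - 44 = -41)
-37 + 22*A = -37 + 22*(-41) = -37 - 902 = -939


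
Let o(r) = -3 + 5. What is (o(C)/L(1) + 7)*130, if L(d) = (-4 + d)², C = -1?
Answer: 8450/9 ≈ 938.89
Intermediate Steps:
o(r) = 2
(o(C)/L(1) + 7)*130 = (2/((-4 + 1)²) + 7)*130 = (2/((-3)²) + 7)*130 = (2/9 + 7)*130 = (65/9)*130 = 8450/9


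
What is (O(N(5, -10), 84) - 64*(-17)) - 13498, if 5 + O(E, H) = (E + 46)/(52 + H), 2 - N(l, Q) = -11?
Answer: -1688381/136 ≈ -12415.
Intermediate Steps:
N(l, Q) = 13 (N(l, Q) = 2 - 1*(-11) = 2 + 11 = 13)
O(E, H) = -5 + (46 + E)/(52 + H) (O(E, H) = -5 + (E + 46)/(52 + H) = -5 + (46 + E)/(52 + H))
(O(N(5, -10), 84) - 64*(-17)) - 13498 = ((-214 + 13 - 5*84)/(52 + 84) - 64*(-17)) - 13498 = ((-214 + 13 - 420)/136 + 1088) - 13498 = ((1/136)*(-621) + 1088) - 13498 = (-621/136 + 1088) - 13498 = 147347/136 - 13498 = -1688381/136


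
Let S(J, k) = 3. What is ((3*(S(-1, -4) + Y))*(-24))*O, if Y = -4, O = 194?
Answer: 13968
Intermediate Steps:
((3*(S(-1, -4) + Y))*(-24))*O = ((3*(3 - 4))*(-24))*194 = ((3*(-1))*(-24))*194 = -3*(-24)*194 = 72*194 = 13968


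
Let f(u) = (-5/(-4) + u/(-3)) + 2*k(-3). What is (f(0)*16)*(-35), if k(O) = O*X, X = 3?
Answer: 9380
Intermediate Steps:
k(O) = 3*O (k(O) = O*3 = 3*O)
f(u) = -67/4 - u/3 (f(u) = (-5/(-4) + u/(-3)) + 2*(3*(-3)) = (-5*(-1/4) + u*(-1/3)) + 2*(-9) = (5/4 - u/3) - 18 = -67/4 - u/3)
(f(0)*16)*(-35) = ((-67/4 - 1/3*0)*16)*(-35) = ((-67/4 + 0)*16)*(-35) = -67/4*16*(-35) = -268*(-35) = 9380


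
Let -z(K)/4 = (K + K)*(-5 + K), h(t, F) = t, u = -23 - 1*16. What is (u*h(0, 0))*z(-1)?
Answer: 0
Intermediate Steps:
u = -39 (u = -23 - 16 = -39)
z(K) = -8*K*(-5 + K) (z(K) = -4*(K + K)*(-5 + K) = -4*2*K*(-5 + K) = -8*K*(-5 + K))
(u*h(0, 0))*z(-1) = (-39*0)*(8*(-1)*(5 - 1*(-1))) = 0*(8*(-1)*(5 + 1)) = 0*(8*(-1)*6) = 0*(-48) = 0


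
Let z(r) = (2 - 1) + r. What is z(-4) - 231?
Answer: -234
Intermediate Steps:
z(r) = 1 + r
z(-4) - 231 = (1 - 4) - 231 = -3 - 231 = -234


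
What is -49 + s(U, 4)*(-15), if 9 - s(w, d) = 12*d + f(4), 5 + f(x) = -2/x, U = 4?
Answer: 907/2 ≈ 453.50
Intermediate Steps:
f(x) = -5 - 2/x
s(w, d) = 29/2 - 12*d (s(w, d) = 9 - (12*d + (-5 - 2/4)) = 9 - (12*d + (-5 - 2*¼)) = 9 - (12*d + (-5 - ½)) = 9 - (12*d - 11/2) = 9 - (-11/2 + 12*d) = 9 + (11/2 - 12*d) = 29/2 - 12*d)
-49 + s(U, 4)*(-15) = -49 + (29/2 - 12*4)*(-15) = -49 + (29/2 - 48)*(-15) = -49 - 67/2*(-15) = -49 + 1005/2 = 907/2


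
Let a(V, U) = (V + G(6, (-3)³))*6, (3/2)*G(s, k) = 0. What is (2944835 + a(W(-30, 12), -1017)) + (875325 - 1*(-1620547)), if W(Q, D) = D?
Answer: 5440779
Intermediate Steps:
G(s, k) = 0 (G(s, k) = (⅔)*0 = 0)
a(V, U) = 6*V (a(V, U) = (V + 0)*6 = V*6 = 6*V)
(2944835 + a(W(-30, 12), -1017)) + (875325 - 1*(-1620547)) = (2944835 + 6*12) + (875325 - 1*(-1620547)) = (2944835 + 72) + (875325 + 1620547) = 2944907 + 2495872 = 5440779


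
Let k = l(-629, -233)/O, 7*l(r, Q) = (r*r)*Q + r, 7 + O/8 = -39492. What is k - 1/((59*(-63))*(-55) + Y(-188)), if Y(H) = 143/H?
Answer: 1771501859597031/42506526380164 ≈ 41.676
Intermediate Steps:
O = -315992 (O = -56 + 8*(-39492) = -56 - 315936 = -315992)
l(r, Q) = r/7 + Q*r**2/7 (l(r, Q) = ((r*r)*Q + r)/7 = (r**2*Q + r)/7 = (Q*r**2 + r)/7 = (r + Q*r**2)/7 = r/7 + Q*r**2/7)
k = 46092491/1105972 (k = ((1/7)*(-629)*(1 - 233*(-629)))/(-315992) = ((1/7)*(-629)*(1 + 146557))*(-1/315992) = ((1/7)*(-629)*146558)*(-1/315992) = -92184982/7*(-1/315992) = 46092491/1105972 ≈ 41.676)
k - 1/((59*(-63))*(-55) + Y(-188)) = 46092491/1105972 - 1/((59*(-63))*(-55) + 143/(-188)) = 46092491/1105972 - 1/(-3717*(-55) + 143*(-1/188)) = 46092491/1105972 - 1/(204435 - 143/188) = 46092491/1105972 - 1/38433637/188 = 46092491/1105972 - 1*188/38433637 = 46092491/1105972 - 188/38433637 = 1771501859597031/42506526380164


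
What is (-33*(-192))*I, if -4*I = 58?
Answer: -91872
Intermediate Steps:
I = -29/2 (I = -¼*58 = -29/2 ≈ -14.500)
(-33*(-192))*I = -33*(-192)*(-29/2) = 6336*(-29/2) = -91872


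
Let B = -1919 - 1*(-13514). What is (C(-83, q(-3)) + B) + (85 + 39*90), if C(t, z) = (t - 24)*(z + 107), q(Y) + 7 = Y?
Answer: 4811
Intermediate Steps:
q(Y) = -7 + Y
C(t, z) = (-24 + t)*(107 + z)
B = 11595 (B = -1919 + 13514 = 11595)
(C(-83, q(-3)) + B) + (85 + 39*90) = ((-2568 - 24*(-7 - 3) + 107*(-83) - 83*(-7 - 3)) + 11595) + (85 + 39*90) = ((-2568 - 24*(-10) - 8881 - 83*(-10)) + 11595) + (85 + 3510) = ((-2568 + 240 - 8881 + 830) + 11595) + 3595 = (-10379 + 11595) + 3595 = 1216 + 3595 = 4811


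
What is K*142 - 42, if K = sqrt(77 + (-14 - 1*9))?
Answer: -42 + 426*sqrt(6) ≈ 1001.5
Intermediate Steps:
K = 3*sqrt(6) (K = sqrt(77 + (-14 - 9)) = sqrt(77 - 23) = sqrt(54) = 3*sqrt(6) ≈ 7.3485)
K*142 - 42 = (3*sqrt(6))*142 - 42 = 426*sqrt(6) - 42 = -42 + 426*sqrt(6)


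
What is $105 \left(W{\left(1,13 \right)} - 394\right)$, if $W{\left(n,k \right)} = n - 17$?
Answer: $-43050$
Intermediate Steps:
$W{\left(n,k \right)} = -17 + n$
$105 \left(W{\left(1,13 \right)} - 394\right) = 105 \left(\left(-17 + 1\right) - 394\right) = 105 \left(-16 - 394\right) = 105 \left(-410\right) = -43050$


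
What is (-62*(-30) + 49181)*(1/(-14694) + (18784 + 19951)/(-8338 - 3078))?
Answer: -14525847664873/83873352 ≈ -1.7319e+5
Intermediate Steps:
(-62*(-30) + 49181)*(1/(-14694) + (18784 + 19951)/(-8338 - 3078)) = (1860 + 49181)*(-1/14694 + 38735/(-11416)) = 51041*(-1/14694 + 38735*(-1/11416)) = 51041*(-1/14694 - 38735/11416) = 51041*(-284591753/83873352) = -14525847664873/83873352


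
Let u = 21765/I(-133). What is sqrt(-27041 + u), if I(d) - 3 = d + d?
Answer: 2*I*sqrt(469030781)/263 ≈ 164.69*I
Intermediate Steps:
I(d) = 3 + 2*d (I(d) = 3 + (d + d) = 3 + 2*d)
u = -21765/263 (u = 21765/(3 + 2*(-133)) = 21765/(3 - 266) = 21765/(-263) = 21765*(-1/263) = -21765/263 ≈ -82.757)
sqrt(-27041 + u) = sqrt(-27041 - 21765/263) = sqrt(-7133548/263) = 2*I*sqrt(469030781)/263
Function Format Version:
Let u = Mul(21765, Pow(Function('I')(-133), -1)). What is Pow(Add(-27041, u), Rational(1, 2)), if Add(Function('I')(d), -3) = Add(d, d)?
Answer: Mul(Rational(2, 263), I, Pow(469030781, Rational(1, 2))) ≈ Mul(164.69, I)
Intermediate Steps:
Function('I')(d) = Add(3, Mul(2, d)) (Function('I')(d) = Add(3, Add(d, d)) = Add(3, Mul(2, d)))
u = Rational(-21765, 263) (u = Mul(21765, Pow(Add(3, Mul(2, -133)), -1)) = Mul(21765, Pow(Add(3, -266), -1)) = Mul(21765, Pow(-263, -1)) = Mul(21765, Rational(-1, 263)) = Rational(-21765, 263) ≈ -82.757)
Pow(Add(-27041, u), Rational(1, 2)) = Pow(Add(-27041, Rational(-21765, 263)), Rational(1, 2)) = Pow(Rational(-7133548, 263), Rational(1, 2)) = Mul(Rational(2, 263), I, Pow(469030781, Rational(1, 2)))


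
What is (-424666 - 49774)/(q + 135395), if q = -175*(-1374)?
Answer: -94888/75169 ≈ -1.2623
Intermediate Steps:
q = 240450
(-424666 - 49774)/(q + 135395) = (-424666 - 49774)/(240450 + 135395) = -474440/375845 = -474440*1/375845 = -94888/75169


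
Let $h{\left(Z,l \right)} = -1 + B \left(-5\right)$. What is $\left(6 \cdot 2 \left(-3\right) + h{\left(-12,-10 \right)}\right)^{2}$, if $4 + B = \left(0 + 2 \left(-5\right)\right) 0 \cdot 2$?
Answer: $289$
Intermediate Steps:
$B = -4$ ($B = -4 + \left(0 + 2 \left(-5\right)\right) 0 \cdot 2 = -4 + \left(0 - 10\right) 0 \cdot 2 = -4 + \left(-10\right) 0 \cdot 2 = -4 + 0 \cdot 2 = -4 + 0 = -4$)
$h{\left(Z,l \right)} = 19$ ($h{\left(Z,l \right)} = -1 - -20 = -1 + 20 = 19$)
$\left(6 \cdot 2 \left(-3\right) + h{\left(-12,-10 \right)}\right)^{2} = \left(6 \cdot 2 \left(-3\right) + 19\right)^{2} = \left(12 \left(-3\right) + 19\right)^{2} = \left(-36 + 19\right)^{2} = \left(-17\right)^{2} = 289$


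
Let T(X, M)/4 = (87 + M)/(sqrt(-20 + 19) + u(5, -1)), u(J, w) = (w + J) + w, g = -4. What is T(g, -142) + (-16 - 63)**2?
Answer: 6175 + 22*I ≈ 6175.0 + 22.0*I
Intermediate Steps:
u(J, w) = J + 2*w (u(J, w) = (J + w) + w = J + 2*w)
T(X, M) = 2*(3 - I)*(87 + M)/5 (T(X, M) = 4*((87 + M)/(sqrt(-20 + 19) + (5 + 2*(-1)))) = 4*((87 + M)/(sqrt(-1) + (5 - 2))) = 4*((87 + M)/(I + 3)) = 4*((87 + M)/(3 + I)) = 4*((87 + M)*((3 - I)/10)) = 4*((3 - I)*(87 + M)/10) = 2*(3 - I)*(87 + M)/5)
T(g, -142) + (-16 - 63)**2 = 2*(3 - I)*(87 - 142)/5 + (-16 - 63)**2 = (2/5)*(3 - I)*(-55) + (-79)**2 = (-66 + 22*I) + 6241 = 6175 + 22*I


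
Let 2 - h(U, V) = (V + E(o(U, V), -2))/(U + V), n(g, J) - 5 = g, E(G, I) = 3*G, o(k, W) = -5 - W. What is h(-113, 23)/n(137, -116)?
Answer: 119/12780 ≈ 0.0093114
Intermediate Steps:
n(g, J) = 5 + g
h(U, V) = 2 - (-15 - 2*V)/(U + V) (h(U, V) = 2 - (V + 3*(-5 - V))/(U + V) = 2 - (V + (-15 - 3*V))/(U + V) = 2 - (-15 - 2*V)/(U + V))
h(-113, 23)/n(137, -116) = ((15 + 2*(-113) + 4*23)/(-113 + 23))/(5 + 137) = ((15 - 226 + 92)/(-90))/142 = -1/90*(-119)*(1/142) = (119/90)*(1/142) = 119/12780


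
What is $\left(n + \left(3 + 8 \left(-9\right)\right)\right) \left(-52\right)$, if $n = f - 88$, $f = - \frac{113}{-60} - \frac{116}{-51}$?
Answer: $\frac{2026687}{255} \approx 7947.8$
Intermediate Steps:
$f = \frac{4241}{1020}$ ($f = \left(-113\right) \left(- \frac{1}{60}\right) - - \frac{116}{51} = \frac{113}{60} + \frac{116}{51} = \frac{4241}{1020} \approx 4.1578$)
$n = - \frac{85519}{1020}$ ($n = \frac{4241}{1020} - 88 = - \frac{85519}{1020} \approx -83.842$)
$\left(n + \left(3 + 8 \left(-9\right)\right)\right) \left(-52\right) = \left(- \frac{85519}{1020} + \left(3 + 8 \left(-9\right)\right)\right) \left(-52\right) = \left(- \frac{85519}{1020} + \left(3 - 72\right)\right) \left(-52\right) = \left(- \frac{85519}{1020} - 69\right) \left(-52\right) = \left(- \frac{155899}{1020}\right) \left(-52\right) = \frac{2026687}{255}$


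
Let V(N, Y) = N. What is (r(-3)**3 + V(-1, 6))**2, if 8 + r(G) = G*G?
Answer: 0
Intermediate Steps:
r(G) = -8 + G**2 (r(G) = -8 + G*G = -8 + G**2)
(r(-3)**3 + V(-1, 6))**2 = ((-8 + (-3)**2)**3 - 1)**2 = ((-8 + 9)**3 - 1)**2 = (1**3 - 1)**2 = (1 - 1)**2 = 0**2 = 0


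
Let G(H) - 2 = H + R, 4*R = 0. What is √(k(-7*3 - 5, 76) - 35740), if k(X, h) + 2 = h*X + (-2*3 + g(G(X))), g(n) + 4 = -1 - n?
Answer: I*√37705 ≈ 194.18*I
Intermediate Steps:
R = 0 (R = (¼)*0 = 0)
G(H) = 2 + H (G(H) = 2 + (H + 0) = 2 + H)
g(n) = -5 - n (g(n) = -4 + (-1 - n) = -5 - n)
k(X, h) = -15 - X + X*h (k(X, h) = -2 + (h*X + (-2*3 + (-5 - (2 + X)))) = -2 + (X*h + (-6 + (-5 + (-2 - X)))) = -2 + (X*h + (-6 + (-7 - X))) = -2 + (X*h + (-13 - X)) = -2 + (-13 - X + X*h) = -15 - X + X*h)
√(k(-7*3 - 5, 76) - 35740) = √((-15 - (-7*3 - 5) + (-7*3 - 5)*76) - 35740) = √((-15 - (-21 - 5) + (-21 - 5)*76) - 35740) = √((-15 - 1*(-26) - 26*76) - 35740) = √((-15 + 26 - 1976) - 35740) = √(-1965 - 35740) = √(-37705) = I*√37705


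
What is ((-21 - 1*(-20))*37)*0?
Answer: 0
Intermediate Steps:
((-21 - 1*(-20))*37)*0 = ((-21 + 20)*37)*0 = -1*37*0 = -37*0 = 0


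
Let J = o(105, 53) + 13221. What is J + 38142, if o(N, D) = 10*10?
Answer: 51463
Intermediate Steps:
o(N, D) = 100
J = 13321 (J = 100 + 13221 = 13321)
J + 38142 = 13321 + 38142 = 51463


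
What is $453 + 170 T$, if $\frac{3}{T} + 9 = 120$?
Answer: $\frac{16931}{37} \approx 457.59$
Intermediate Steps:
$T = \frac{1}{37}$ ($T = \frac{3}{-9 + 120} = \frac{3}{111} = 3 \cdot \frac{1}{111} = \frac{1}{37} \approx 0.027027$)
$453 + 170 T = 453 + 170 \cdot \frac{1}{37} = 453 + \frac{170}{37} = \frac{16931}{37}$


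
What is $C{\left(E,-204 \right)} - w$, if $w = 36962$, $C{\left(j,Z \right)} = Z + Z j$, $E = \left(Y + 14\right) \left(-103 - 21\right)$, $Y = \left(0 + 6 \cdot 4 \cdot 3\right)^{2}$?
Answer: $131451442$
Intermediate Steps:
$Y = 5184$ ($Y = \left(0 + 24 \cdot 3\right)^{2} = \left(0 + 72\right)^{2} = 72^{2} = 5184$)
$E = -644552$ ($E = \left(5184 + 14\right) \left(-103 - 21\right) = 5198 \left(-124\right) = -644552$)
$C{\left(E,-204 \right)} - w = - 204 \left(1 - 644552\right) - 36962 = \left(-204\right) \left(-644551\right) - 36962 = 131488404 - 36962 = 131451442$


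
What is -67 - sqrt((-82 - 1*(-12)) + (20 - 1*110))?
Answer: -67 - 4*I*sqrt(10) ≈ -67.0 - 12.649*I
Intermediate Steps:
-67 - sqrt((-82 - 1*(-12)) + (20 - 1*110)) = -67 - sqrt((-82 + 12) + (20 - 110)) = -67 - sqrt(-70 - 90) = -67 - sqrt(-160) = -67 - 4*I*sqrt(10)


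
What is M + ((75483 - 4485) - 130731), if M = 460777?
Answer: 401044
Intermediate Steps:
M + ((75483 - 4485) - 130731) = 460777 + ((75483 - 4485) - 130731) = 460777 + (70998 - 130731) = 460777 - 59733 = 401044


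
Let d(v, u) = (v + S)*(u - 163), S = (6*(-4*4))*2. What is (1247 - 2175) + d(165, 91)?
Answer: 1016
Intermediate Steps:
S = -192 (S = (6*(-16))*2 = -96*2 = -192)
d(v, u) = (-192 + v)*(-163 + u) (d(v, u) = (v - 192)*(u - 163) = (-192 + v)*(-163 + u))
(1247 - 2175) + d(165, 91) = (1247 - 2175) + (31296 - 192*91 - 163*165 + 91*165) = -928 + (31296 - 17472 - 26895 + 15015) = -928 + 1944 = 1016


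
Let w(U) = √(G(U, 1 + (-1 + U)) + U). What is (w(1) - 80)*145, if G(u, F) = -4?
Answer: -11600 + 145*I*√3 ≈ -11600.0 + 251.15*I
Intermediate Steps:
w(U) = √(-4 + U)
(w(1) - 80)*145 = (√(-4 + 1) - 80)*145 = (√(-3) - 80)*145 = (I*√3 - 80)*145 = (-80 + I*√3)*145 = -11600 + 145*I*√3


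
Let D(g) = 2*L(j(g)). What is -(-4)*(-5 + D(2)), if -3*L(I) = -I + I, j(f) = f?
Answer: -20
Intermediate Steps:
L(I) = 0 (L(I) = -(-I + I)/3 = -⅓*0 = 0)
D(g) = 0 (D(g) = 2*0 = 0)
-(-4)*(-5 + D(2)) = -(-4)*(-5 + 0) = -(-4)*(-5) = -1*20 = -20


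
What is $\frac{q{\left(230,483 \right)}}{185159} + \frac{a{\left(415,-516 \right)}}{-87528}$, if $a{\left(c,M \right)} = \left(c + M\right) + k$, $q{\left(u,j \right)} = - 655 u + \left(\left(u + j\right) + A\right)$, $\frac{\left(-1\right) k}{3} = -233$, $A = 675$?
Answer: $- \frac{6587664709}{8103298476} \approx -0.81296$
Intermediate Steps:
$k = 699$ ($k = \left(-3\right) \left(-233\right) = 699$)
$q{\left(u,j \right)} = 675 + j - 654 u$ ($q{\left(u,j \right)} = - 655 u + \left(\left(u + j\right) + 675\right) = - 655 u + \left(\left(j + u\right) + 675\right) = - 655 u + \left(675 + j + u\right) = 675 + j - 654 u$)
$a{\left(c,M \right)} = 699 + M + c$ ($a{\left(c,M \right)} = \left(c + M\right) + 699 = \left(M + c\right) + 699 = 699 + M + c$)
$\frac{q{\left(230,483 \right)}}{185159} + \frac{a{\left(415,-516 \right)}}{-87528} = \frac{675 + 483 - 150420}{185159} + \frac{699 - 516 + 415}{-87528} = \left(675 + 483 - 150420\right) \frac{1}{185159} + 598 \left(- \frac{1}{87528}\right) = \left(-149262\right) \frac{1}{185159} - \frac{299}{43764} = - \frac{149262}{185159} - \frac{299}{43764} = - \frac{6587664709}{8103298476}$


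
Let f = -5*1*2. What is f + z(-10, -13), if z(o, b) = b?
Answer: -23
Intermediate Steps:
f = -10 (f = -5*2 = -10)
f + z(-10, -13) = -10 - 13 = -23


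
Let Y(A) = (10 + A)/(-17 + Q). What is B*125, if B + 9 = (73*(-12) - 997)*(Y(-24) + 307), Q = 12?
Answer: -72533050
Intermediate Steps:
Y(A) = -2 - A/5 (Y(A) = (10 + A)/(-17 + 12) = (10 + A)/(-5) = (10 + A)*(-⅕) = -2 - A/5)
B = -2901322/5 (B = -9 + (73*(-12) - 997)*((-2 - ⅕*(-24)) + 307) = -9 + (-876 - 997)*((-2 + 24/5) + 307) = -9 - 1873*(14/5 + 307) = -9 - 1873*1549/5 = -9 - 2901277/5 = -2901322/5 ≈ -5.8026e+5)
B*125 = -2901322/5*125 = -72533050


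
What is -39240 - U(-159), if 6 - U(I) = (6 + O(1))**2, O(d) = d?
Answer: -39197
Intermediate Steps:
U(I) = -43 (U(I) = 6 - (6 + 1)**2 = 6 - 1*7**2 = 6 - 1*49 = 6 - 49 = -43)
-39240 - U(-159) = -39240 - 1*(-43) = -39240 + 43 = -39197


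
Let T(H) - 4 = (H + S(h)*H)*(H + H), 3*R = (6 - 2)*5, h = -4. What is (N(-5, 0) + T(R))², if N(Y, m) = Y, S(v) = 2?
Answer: 635209/9 ≈ 70579.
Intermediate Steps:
R = 20/3 (R = ((6 - 2)*5)/3 = (4*5)/3 = (⅓)*20 = 20/3 ≈ 6.6667)
T(H) = 4 + 6*H² (T(H) = 4 + (H + 2*H)*(H + H) = 4 + (3*H)*(2*H) = 4 + 6*H²)
(N(-5, 0) + T(R))² = (-5 + (4 + 6*(20/3)²))² = (-5 + (4 + 6*(400/9)))² = (-5 + (4 + 800/3))² = (-5 + 812/3)² = (797/3)² = 635209/9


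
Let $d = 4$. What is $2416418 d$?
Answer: $9665672$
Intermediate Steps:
$2416418 d = 2416418 \cdot 4 = 9665672$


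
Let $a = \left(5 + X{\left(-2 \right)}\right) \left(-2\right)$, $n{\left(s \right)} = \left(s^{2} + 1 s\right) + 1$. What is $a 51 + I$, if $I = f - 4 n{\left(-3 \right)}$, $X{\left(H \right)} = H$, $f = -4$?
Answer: $-338$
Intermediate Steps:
$n{\left(s \right)} = 1 + s + s^{2}$ ($n{\left(s \right)} = \left(s^{2} + s\right) + 1 = \left(s + s^{2}\right) + 1 = 1 + s + s^{2}$)
$a = -6$ ($a = \left(5 - 2\right) \left(-2\right) = 3 \left(-2\right) = -6$)
$I = -32$ ($I = -4 - 4 \left(1 - 3 + \left(-3\right)^{2}\right) = -4 - 4 \left(1 - 3 + 9\right) = -4 - 28 = -32$)
$a 51 + I = \left(-6\right) 51 - 32 = -306 - 32 = -338$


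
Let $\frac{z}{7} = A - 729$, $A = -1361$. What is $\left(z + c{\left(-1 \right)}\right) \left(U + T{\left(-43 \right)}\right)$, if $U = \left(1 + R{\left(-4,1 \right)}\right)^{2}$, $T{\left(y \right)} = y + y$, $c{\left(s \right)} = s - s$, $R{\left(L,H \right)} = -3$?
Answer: $1199660$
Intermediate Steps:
$c{\left(s \right)} = 0$
$T{\left(y \right)} = 2 y$
$U = 4$ ($U = \left(1 - 3\right)^{2} = \left(-2\right)^{2} = 4$)
$z = -14630$ ($z = 7 \left(-1361 - 729\right) = 7 \left(-2090\right) = -14630$)
$\left(z + c{\left(-1 \right)}\right) \left(U + T{\left(-43 \right)}\right) = \left(-14630 + 0\right) \left(4 + 2 \left(-43\right)\right) = - 14630 \left(4 - 86\right) = \left(-14630\right) \left(-82\right) = 1199660$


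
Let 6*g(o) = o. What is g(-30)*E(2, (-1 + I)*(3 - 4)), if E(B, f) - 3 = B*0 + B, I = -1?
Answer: -25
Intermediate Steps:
g(o) = o/6
E(B, f) = 3 + B (E(B, f) = 3 + (B*0 + B) = 3 + (0 + B) = 3 + B)
g(-30)*E(2, (-1 + I)*(3 - 4)) = ((⅙)*(-30))*(3 + 2) = -5*5 = -25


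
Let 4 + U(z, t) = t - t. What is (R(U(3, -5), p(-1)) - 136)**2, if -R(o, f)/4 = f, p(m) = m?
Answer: 17424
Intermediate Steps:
U(z, t) = -4 (U(z, t) = -4 + (t - t) = -4 + 0 = -4)
R(o, f) = -4*f
(R(U(3, -5), p(-1)) - 136)**2 = (-4*(-1) - 136)**2 = (4 - 136)**2 = (-132)**2 = 17424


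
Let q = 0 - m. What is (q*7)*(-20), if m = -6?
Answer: -840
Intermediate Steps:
q = 6 (q = 0 - 1*(-6) = 0 + 6 = 6)
(q*7)*(-20) = (6*7)*(-20) = 42*(-20) = -840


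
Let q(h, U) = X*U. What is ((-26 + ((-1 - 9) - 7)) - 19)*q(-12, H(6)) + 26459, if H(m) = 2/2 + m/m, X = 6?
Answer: 25715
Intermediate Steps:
H(m) = 2 (H(m) = 2*(½) + 1 = 1 + 1 = 2)
q(h, U) = 6*U
((-26 + ((-1 - 9) - 7)) - 19)*q(-12, H(6)) + 26459 = ((-26 + ((-1 - 9) - 7)) - 19)*(6*2) + 26459 = ((-26 + (-10 - 7)) - 19)*12 + 26459 = ((-26 - 17) - 19)*12 + 26459 = (-43 - 19)*12 + 26459 = -62*12 + 26459 = -744 + 26459 = 25715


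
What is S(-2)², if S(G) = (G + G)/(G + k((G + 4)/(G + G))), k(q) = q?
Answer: 64/25 ≈ 2.5600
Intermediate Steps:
S(G) = 2*G/(G + (4 + G)/(2*G)) (S(G) = (G + G)/(G + (G + 4)/(G + G)) = (2*G)/(G + (4 + G)/((2*G))) = (2*G)/(G + (4 + G)*(1/(2*G))) = (2*G)/(G + (4 + G)/(2*G)) = 2*G/(G + (4 + G)/(2*G)))
S(-2)² = (4*(-2)²/(4 - 2 + 2*(-2)²))² = (4*4/(4 - 2 + 2*4))² = (4*4/(4 - 2 + 8))² = (4*4/10)² = (4*4*(⅒))² = (8/5)² = 64/25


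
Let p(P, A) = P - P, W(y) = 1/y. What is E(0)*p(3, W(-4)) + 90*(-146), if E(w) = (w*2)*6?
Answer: -13140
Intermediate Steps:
E(w) = 12*w (E(w) = (2*w)*6 = 12*w)
p(P, A) = 0
E(0)*p(3, W(-4)) + 90*(-146) = (12*0)*0 + 90*(-146) = 0*0 - 13140 = 0 - 13140 = -13140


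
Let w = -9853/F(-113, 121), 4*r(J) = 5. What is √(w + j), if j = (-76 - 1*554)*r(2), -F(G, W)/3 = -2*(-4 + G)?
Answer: I*√10587954/117 ≈ 27.811*I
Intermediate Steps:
r(J) = 5/4 (r(J) = (¼)*5 = 5/4)
F(G, W) = -24 + 6*G (F(G, W) = -(-6)*(-4 + G) = -3*(8 - 2*G) = -24 + 6*G)
w = 9853/702 (w = -9853/(-24 + 6*(-113)) = -9853/(-24 - 678) = -9853/(-702) = -9853*(-1/702) = 9853/702 ≈ 14.036)
j = -1575/2 (j = (-76 - 1*554)*(5/4) = (-76 - 554)*(5/4) = -630*5/4 = -1575/2 ≈ -787.50)
√(w + j) = √(9853/702 - 1575/2) = √(-271486/351) = I*√10587954/117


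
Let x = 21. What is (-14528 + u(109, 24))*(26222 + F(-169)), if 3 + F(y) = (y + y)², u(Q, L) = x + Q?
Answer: -2022386274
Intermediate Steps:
u(Q, L) = 21 + Q
F(y) = -3 + 4*y² (F(y) = -3 + (y + y)² = -3 + (2*y)² = -3 + 4*y²)
(-14528 + u(109, 24))*(26222 + F(-169)) = (-14528 + (21 + 109))*(26222 + (-3 + 4*(-169)²)) = (-14528 + 130)*(26222 + (-3 + 4*28561)) = -14398*(26222 + (-3 + 114244)) = -14398*(26222 + 114241) = -14398*140463 = -2022386274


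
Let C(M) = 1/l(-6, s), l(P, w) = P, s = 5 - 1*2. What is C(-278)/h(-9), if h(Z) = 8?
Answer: -1/48 ≈ -0.020833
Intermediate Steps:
s = 3 (s = 5 - 2 = 3)
C(M) = -1/6 (C(M) = 1/(-6) = -1/6)
C(-278)/h(-9) = -1/6/8 = -1/6*1/8 = -1/48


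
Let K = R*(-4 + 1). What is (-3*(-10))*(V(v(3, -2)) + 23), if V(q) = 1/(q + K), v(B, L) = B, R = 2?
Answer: 680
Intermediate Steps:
K = -6 (K = 2*(-4 + 1) = 2*(-3) = -6)
V(q) = 1/(-6 + q) (V(q) = 1/(q - 6) = 1/(-6 + q))
(-3*(-10))*(V(v(3, -2)) + 23) = (-3*(-10))*(1/(-6 + 3) + 23) = 30*(1/(-3) + 23) = 30*(-⅓ + 23) = 30*(68/3) = 680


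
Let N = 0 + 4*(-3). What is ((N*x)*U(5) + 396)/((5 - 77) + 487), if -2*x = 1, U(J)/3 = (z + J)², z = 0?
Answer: 846/415 ≈ 2.0386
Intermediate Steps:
N = -12 (N = 0 - 12 = -12)
U(J) = 3*J² (U(J) = 3*(0 + J)² = 3*J²)
x = -½ (x = -½*1 = -½ ≈ -0.50000)
((N*x)*U(5) + 396)/((5 - 77) + 487) = ((-12*(-½))*(3*5²) + 396)/((5 - 77) + 487) = (6*(3*25) + 396)/(-72 + 487) = (6*75 + 396)/415 = (450 + 396)*(1/415) = 846*(1/415) = 846/415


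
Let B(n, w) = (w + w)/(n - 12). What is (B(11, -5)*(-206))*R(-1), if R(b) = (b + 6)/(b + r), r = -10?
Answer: 10300/11 ≈ 936.36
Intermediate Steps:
B(n, w) = 2*w/(-12 + n) (B(n, w) = (2*w)/(-12 + n) = 2*w/(-12 + n))
R(b) = (6 + b)/(-10 + b) (R(b) = (b + 6)/(b - 10) = (6 + b)/(-10 + b))
(B(11, -5)*(-206))*R(-1) = ((2*(-5)/(-12 + 11))*(-206))*((6 - 1)/(-10 - 1)) = ((2*(-5)/(-1))*(-206))*(5/(-11)) = ((2*(-5)*(-1))*(-206))*(-1/11*5) = (10*(-206))*(-5/11) = -2060*(-5/11) = 10300/11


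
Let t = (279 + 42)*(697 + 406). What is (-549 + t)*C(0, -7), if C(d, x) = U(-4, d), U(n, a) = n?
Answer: -1414056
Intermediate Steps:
C(d, x) = -4
t = 354063 (t = 321*1103 = 354063)
(-549 + t)*C(0, -7) = (-549 + 354063)*(-4) = 353514*(-4) = -1414056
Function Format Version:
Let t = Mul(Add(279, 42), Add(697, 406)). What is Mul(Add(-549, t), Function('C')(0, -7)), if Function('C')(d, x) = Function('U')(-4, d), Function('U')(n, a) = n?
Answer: -1414056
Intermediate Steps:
Function('C')(d, x) = -4
t = 354063 (t = Mul(321, 1103) = 354063)
Mul(Add(-549, t), Function('C')(0, -7)) = Mul(Add(-549, 354063), -4) = Mul(353514, -4) = -1414056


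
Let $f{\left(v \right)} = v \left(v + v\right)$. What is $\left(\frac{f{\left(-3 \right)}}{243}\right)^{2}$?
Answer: $\frac{4}{729} \approx 0.005487$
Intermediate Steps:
$f{\left(v \right)} = 2 v^{2}$ ($f{\left(v \right)} = v 2 v = 2 v^{2}$)
$\left(\frac{f{\left(-3 \right)}}{243}\right)^{2} = \left(\frac{2 \left(-3\right)^{2}}{243}\right)^{2} = \left(2 \cdot 9 \cdot \frac{1}{243}\right)^{2} = \left(18 \cdot \frac{1}{243}\right)^{2} = \left(\frac{2}{27}\right)^{2} = \frac{4}{729}$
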